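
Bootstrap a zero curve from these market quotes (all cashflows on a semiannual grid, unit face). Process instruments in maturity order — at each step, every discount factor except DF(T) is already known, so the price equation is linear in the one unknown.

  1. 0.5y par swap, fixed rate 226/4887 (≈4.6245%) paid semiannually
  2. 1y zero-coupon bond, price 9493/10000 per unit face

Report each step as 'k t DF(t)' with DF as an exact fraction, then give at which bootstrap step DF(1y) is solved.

1 1/2 4887/5000
2 1 9493/10000
DF(1y) is solved at step 2

step 1 [0.5y] swap r/2=113/4887: DF=(1 − 113/4887·(0))/(1+113/4887) = 4887/5000 ≈ 0.977400
step 2 [1y] zero: DF = P = 9493/10000 ≈ 0.949300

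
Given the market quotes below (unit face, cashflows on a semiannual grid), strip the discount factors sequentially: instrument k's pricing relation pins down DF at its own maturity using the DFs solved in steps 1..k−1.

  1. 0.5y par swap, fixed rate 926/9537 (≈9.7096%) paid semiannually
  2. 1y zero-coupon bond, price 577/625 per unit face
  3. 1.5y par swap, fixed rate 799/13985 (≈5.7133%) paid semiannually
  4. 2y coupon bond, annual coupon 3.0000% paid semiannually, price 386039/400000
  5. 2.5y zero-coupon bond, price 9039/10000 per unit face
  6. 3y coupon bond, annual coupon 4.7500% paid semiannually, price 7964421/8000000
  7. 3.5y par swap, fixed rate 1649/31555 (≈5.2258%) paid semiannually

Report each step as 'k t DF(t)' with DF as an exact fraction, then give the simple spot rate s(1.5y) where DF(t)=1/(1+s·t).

step 1 [0.5y] swap r/2=463/9537: DF=(1 − 463/9537·(0))/(1+463/9537) = 9537/10000 ≈ 0.953700
step 2 [1y] zero: DF = P = 577/625 ≈ 0.923200
step 3 [1.5y] swap r/2=799/27970: DF=(1 − 799/27970·(0.953700+0.923200))/(1+799/27970) = 9201/10000 ≈ 0.920100
step 4 [2y] bond c/2=3/200: DF=(386039/400000 − 3/200·(0.953700+0.923200+0.920100))/(1+3/200) = 1819/2000 ≈ 0.909500
step 5 [2.5y] zero: DF = P = 9039/10000 ≈ 0.903900
step 6 [3y] bond c/2=19/800: DF=(7964421/8000000 − 19/800·(0.953700+0.923200+0.920100+0.909500+0.903900))/(1+19/800) = 1731/2000 ≈ 0.865500
step 7 [3.5y] swap r/2=1649/63110: DF=(1 − 1649/63110·(0.953700+0.923200+0.920100+0.909500+0.903900+0.865500))/(1+1649/63110) = 8351/10000 ≈ 0.835100

1 1/2 9537/10000
2 1 577/625
3 3/2 9201/10000
4 2 1819/2000
5 5/2 9039/10000
6 3 1731/2000
7 7/2 8351/10000
s(1.5y) = (1/(9201/10000) − 1)/(3/2) = 1598/27603 ≈ 5.7892%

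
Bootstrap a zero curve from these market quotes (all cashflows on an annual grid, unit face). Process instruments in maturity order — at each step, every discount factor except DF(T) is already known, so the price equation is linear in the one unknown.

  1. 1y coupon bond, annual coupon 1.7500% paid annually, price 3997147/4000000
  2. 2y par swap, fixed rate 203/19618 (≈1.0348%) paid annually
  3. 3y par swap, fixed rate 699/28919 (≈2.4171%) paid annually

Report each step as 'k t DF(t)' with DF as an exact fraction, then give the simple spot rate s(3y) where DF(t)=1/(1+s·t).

1 1 9821/10000
2 2 9797/10000
3 3 9301/10000
s(3y) = (1/(9301/10000) − 1)/(3) = 233/9301 ≈ 2.5051%

step 1 [1y] bond c/1=7/400: DF=(3997147/4000000 − 7/400·(0))/(1+7/400) = 9821/10000 ≈ 0.982100
step 2 [2y] swap r/1=203/19618: DF=(1 − 203/19618·(0.982100))/(1+203/19618) = 9797/10000 ≈ 0.979700
step 3 [3y] swap r/1=699/28919: DF=(1 − 699/28919·(0.982100+0.979700))/(1+699/28919) = 9301/10000 ≈ 0.930100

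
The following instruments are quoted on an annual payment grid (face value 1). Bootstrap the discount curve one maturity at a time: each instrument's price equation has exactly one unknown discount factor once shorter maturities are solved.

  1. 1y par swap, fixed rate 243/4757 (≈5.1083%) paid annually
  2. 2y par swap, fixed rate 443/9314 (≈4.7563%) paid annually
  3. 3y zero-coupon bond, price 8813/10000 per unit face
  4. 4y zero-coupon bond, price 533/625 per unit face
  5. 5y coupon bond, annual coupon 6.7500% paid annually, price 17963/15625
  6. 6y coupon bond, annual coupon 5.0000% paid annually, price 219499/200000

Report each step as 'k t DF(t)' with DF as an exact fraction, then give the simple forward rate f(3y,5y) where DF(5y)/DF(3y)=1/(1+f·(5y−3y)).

1 1 4757/5000
2 2 4557/5000
3 3 8813/10000
4 4 533/625
5 5 1699/2000
6 6 1667/2000
f(3y,5y) = ((8813/10000)/(1699/2000) − 1)/(2) = 159/8495 ≈ 1.8717%

step 1 [1y] swap r/1=243/4757: DF=(1 − 243/4757·(0))/(1+243/4757) = 4757/5000 ≈ 0.951400
step 2 [2y] swap r/1=443/9314: DF=(1 − 443/9314·(0.951400))/(1+443/9314) = 4557/5000 ≈ 0.911400
step 3 [3y] zero: DF = P = 8813/10000 ≈ 0.881300
step 4 [4y] zero: DF = P = 533/625 ≈ 0.852800
step 5 [5y] bond c/1=27/400: DF=(17963/15625 − 27/400·(0.951400+0.911400+0.881300+0.852800))/(1+27/400) = 1699/2000 ≈ 0.849500
step 6 [6y] bond c/1=1/20: DF=(219499/200000 − 1/20·(0.951400+0.911400+0.881300+0.852800+0.849500))/(1+1/20) = 1667/2000 ≈ 0.833500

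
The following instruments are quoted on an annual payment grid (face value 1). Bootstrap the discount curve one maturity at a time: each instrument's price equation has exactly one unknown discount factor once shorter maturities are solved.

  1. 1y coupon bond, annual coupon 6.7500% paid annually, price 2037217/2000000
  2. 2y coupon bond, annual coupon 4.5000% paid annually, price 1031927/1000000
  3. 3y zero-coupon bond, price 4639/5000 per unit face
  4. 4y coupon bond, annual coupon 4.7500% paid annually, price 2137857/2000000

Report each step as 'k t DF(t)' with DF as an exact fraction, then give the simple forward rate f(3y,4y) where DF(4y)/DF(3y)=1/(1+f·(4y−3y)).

step 1 [1y] bond c/1=27/400: DF=(2037217/2000000 − 27/400·(0))/(1+27/400) = 4771/5000 ≈ 0.954200
step 2 [2y] bond c/1=9/200: DF=(1031927/1000000 − 9/200·(0.954200))/(1+9/200) = 1183/1250 ≈ 0.946400
step 3 [3y] zero: DF = P = 4639/5000 ≈ 0.927800
step 4 [4y] bond c/1=19/400: DF=(2137857/2000000 − 19/400·(0.954200+0.946400+0.927800))/(1+19/400) = 4461/5000 ≈ 0.892200

1 1 4771/5000
2 2 1183/1250
3 3 4639/5000
4 4 4461/5000
f(3y,4y) = ((4639/5000)/(4461/5000) − 1)/(1) = 178/4461 ≈ 3.9901%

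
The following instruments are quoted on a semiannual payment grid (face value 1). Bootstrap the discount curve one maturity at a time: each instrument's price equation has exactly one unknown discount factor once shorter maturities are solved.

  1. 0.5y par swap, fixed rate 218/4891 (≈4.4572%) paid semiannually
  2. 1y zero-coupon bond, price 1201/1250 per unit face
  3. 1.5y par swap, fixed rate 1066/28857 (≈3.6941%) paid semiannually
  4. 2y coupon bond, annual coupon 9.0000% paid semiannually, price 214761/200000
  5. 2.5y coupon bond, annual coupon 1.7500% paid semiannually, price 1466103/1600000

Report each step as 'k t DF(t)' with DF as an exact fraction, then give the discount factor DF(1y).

step 1 [0.5y] swap r/2=109/4891: DF=(1 − 109/4891·(0))/(1+109/4891) = 4891/5000 ≈ 0.978200
step 2 [1y] zero: DF = P = 1201/1250 ≈ 0.960800
step 3 [1.5y] swap r/2=533/28857: DF=(1 − 533/28857·(0.978200+0.960800))/(1+533/28857) = 9467/10000 ≈ 0.946700
step 4 [2y] bond c/2=9/200: DF=(214761/200000 − 9/200·(0.978200+0.960800+0.946700))/(1+9/200) = 9033/10000 ≈ 0.903300
step 5 [2.5y] bond c/2=7/800: DF=(1466103/1600000 − 7/800·(0.978200+0.960800+0.946700+0.903300))/(1+7/800) = 1751/2000 ≈ 0.875500

1 1/2 4891/5000
2 1 1201/1250
3 3/2 9467/10000
4 2 9033/10000
5 5/2 1751/2000
DF(1y) = 1201/1250 ≈ 0.960800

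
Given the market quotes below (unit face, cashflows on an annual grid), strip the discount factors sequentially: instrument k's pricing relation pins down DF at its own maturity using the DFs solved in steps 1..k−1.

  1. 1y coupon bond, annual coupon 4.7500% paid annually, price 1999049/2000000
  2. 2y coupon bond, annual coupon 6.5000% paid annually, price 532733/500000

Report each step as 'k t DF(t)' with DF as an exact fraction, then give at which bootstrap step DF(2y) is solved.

1 1 4771/5000
2 2 4711/5000
DF(2y) is solved at step 2

step 1 [1y] bond c/1=19/400: DF=(1999049/2000000 − 19/400·(0))/(1+19/400) = 4771/5000 ≈ 0.954200
step 2 [2y] bond c/1=13/200: DF=(532733/500000 − 13/200·(0.954200))/(1+13/200) = 4711/5000 ≈ 0.942200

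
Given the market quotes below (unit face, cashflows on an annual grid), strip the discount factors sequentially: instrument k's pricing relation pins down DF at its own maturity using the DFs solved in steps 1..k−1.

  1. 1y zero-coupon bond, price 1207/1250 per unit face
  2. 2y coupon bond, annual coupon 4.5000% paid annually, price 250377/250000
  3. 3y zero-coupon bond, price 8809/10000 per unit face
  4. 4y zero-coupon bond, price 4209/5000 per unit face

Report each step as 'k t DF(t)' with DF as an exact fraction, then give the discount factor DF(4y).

step 1 [1y] zero: DF = P = 1207/1250 ≈ 0.965600
step 2 [2y] bond c/1=9/200: DF=(250377/250000 − 9/200·(0.965600))/(1+9/200) = 573/625 ≈ 0.916800
step 3 [3y] zero: DF = P = 8809/10000 ≈ 0.880900
step 4 [4y] zero: DF = P = 4209/5000 ≈ 0.841800

1 1 1207/1250
2 2 573/625
3 3 8809/10000
4 4 4209/5000
DF(4y) = 4209/5000 ≈ 0.841800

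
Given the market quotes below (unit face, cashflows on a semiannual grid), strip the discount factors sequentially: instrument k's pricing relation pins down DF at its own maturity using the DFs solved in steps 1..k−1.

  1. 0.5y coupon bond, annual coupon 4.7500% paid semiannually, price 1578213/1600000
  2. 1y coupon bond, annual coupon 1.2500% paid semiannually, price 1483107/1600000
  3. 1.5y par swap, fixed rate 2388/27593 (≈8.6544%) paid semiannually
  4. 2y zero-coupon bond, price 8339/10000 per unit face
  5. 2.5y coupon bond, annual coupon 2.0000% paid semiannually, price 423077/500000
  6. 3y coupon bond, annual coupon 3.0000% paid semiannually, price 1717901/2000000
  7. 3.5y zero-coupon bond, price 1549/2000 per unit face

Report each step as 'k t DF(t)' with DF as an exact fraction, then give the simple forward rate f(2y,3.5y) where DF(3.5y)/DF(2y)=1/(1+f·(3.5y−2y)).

step 1 [0.5y] bond c/2=19/800: DF=(1578213/1600000 − 19/800·(0))/(1+19/800) = 1927/2000 ≈ 0.963500
step 2 [1y] bond c/2=1/160: DF=(1483107/1600000 − 1/160·(0.963500))/(1+1/160) = 572/625 ≈ 0.915200
step 3 [1.5y] swap r/2=1194/27593: DF=(1 − 1194/27593·(0.963500+0.915200))/(1+1194/27593) = 4403/5000 ≈ 0.880600
step 4 [2y] zero: DF = P = 8339/10000 ≈ 0.833900
step 5 [2.5y] bond c/2=1/100: DF=(423077/500000 − 1/100·(0.963500+0.915200+0.880600+0.833900))/(1+1/100) = 4011/5000 ≈ 0.802200
step 6 [3y] bond c/2=3/200: DF=(1717901/2000000 − 3/200·(0.963500+0.915200+0.880600+0.833900+0.802200))/(1+3/200) = 7813/10000 ≈ 0.781300
step 7 [3.5y] zero: DF = P = 1549/2000 ≈ 0.774500

1 1/2 1927/2000
2 1 572/625
3 3/2 4403/5000
4 2 8339/10000
5 5/2 4011/5000
6 3 7813/10000
7 7/2 1549/2000
f(2y,3.5y) = ((8339/10000)/(1549/2000) − 1)/(3/2) = 396/7745 ≈ 5.1130%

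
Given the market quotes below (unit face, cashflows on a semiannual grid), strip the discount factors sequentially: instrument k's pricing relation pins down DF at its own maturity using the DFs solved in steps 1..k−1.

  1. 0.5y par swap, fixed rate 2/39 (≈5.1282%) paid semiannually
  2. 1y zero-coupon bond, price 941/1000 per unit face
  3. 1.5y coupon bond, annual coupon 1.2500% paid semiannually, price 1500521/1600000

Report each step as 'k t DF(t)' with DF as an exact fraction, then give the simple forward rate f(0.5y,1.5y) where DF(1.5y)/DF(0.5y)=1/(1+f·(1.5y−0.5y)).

1 1/2 39/40
2 1 941/1000
3 3/2 9201/10000
f(0.5y,1.5y) = ((39/40)/(9201/10000) − 1)/(1) = 183/3067 ≈ 5.9667%

step 1 [0.5y] swap r/2=1/39: DF=(1 − 1/39·(0))/(1+1/39) = 39/40 ≈ 0.975000
step 2 [1y] zero: DF = P = 941/1000 ≈ 0.941000
step 3 [1.5y] bond c/2=1/160: DF=(1500521/1600000 − 1/160·(0.975000+0.941000))/(1+1/160) = 9201/10000 ≈ 0.920100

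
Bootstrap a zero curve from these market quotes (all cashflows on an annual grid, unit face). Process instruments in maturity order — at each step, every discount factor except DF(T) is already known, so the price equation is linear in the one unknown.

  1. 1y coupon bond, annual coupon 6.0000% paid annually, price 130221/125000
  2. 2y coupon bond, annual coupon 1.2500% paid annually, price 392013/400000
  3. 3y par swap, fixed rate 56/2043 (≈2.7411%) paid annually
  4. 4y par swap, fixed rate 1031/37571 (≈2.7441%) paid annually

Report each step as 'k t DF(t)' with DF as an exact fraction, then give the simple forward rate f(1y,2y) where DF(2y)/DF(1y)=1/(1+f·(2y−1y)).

1 1 2457/2500
2 2 4779/5000
3 3 576/625
4 4 8969/10000
f(1y,2y) = ((2457/2500)/(4779/5000) − 1)/(1) = 5/177 ≈ 2.8249%

step 1 [1y] bond c/1=3/50: DF=(130221/125000 − 3/50·(0))/(1+3/50) = 2457/2500 ≈ 0.982800
step 2 [2y] bond c/1=1/80: DF=(392013/400000 − 1/80·(0.982800))/(1+1/80) = 4779/5000 ≈ 0.955800
step 3 [3y] swap r/1=56/2043: DF=(1 − 56/2043·(0.982800+0.955800))/(1+56/2043) = 576/625 ≈ 0.921600
step 4 [4y] swap r/1=1031/37571: DF=(1 − 1031/37571·(0.982800+0.955800+0.921600))/(1+1031/37571) = 8969/10000 ≈ 0.896900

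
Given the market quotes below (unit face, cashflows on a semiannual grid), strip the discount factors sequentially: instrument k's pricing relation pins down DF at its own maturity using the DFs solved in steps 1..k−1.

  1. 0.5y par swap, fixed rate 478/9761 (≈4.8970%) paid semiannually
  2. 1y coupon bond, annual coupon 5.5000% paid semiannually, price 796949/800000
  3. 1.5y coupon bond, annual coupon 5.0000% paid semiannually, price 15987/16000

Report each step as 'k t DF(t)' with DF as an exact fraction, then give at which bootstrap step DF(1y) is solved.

1 1/2 9761/10000
2 1 4717/5000
3 3/2 116/125
DF(1y) is solved at step 2

step 1 [0.5y] swap r/2=239/9761: DF=(1 − 239/9761·(0))/(1+239/9761) = 9761/10000 ≈ 0.976100
step 2 [1y] bond c/2=11/400: DF=(796949/800000 − 11/400·(0.976100))/(1+11/400) = 4717/5000 ≈ 0.943400
step 3 [1.5y] bond c/2=1/40: DF=(15987/16000 − 1/40·(0.976100+0.943400))/(1+1/40) = 116/125 ≈ 0.928000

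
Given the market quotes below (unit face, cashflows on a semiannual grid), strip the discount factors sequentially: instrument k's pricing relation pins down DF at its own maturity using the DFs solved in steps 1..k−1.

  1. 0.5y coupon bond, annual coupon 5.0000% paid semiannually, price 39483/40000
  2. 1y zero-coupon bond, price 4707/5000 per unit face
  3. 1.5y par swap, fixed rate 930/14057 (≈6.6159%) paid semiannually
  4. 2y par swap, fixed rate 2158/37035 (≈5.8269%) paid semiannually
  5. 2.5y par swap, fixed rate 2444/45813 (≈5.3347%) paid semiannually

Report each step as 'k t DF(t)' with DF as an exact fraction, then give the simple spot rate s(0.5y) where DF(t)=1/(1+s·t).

1 1/2 963/1000
2 1 4707/5000
3 3/2 907/1000
4 2 8921/10000
5 5/2 4389/5000
s(0.5y) = (1/(963/1000) − 1)/(1/2) = 74/963 ≈ 7.6843%

step 1 [0.5y] bond c/2=1/40: DF=(39483/40000 − 1/40·(0))/(1+1/40) = 963/1000 ≈ 0.963000
step 2 [1y] zero: DF = P = 4707/5000 ≈ 0.941400
step 3 [1.5y] swap r/2=465/14057: DF=(1 − 465/14057·(0.963000+0.941400))/(1+465/14057) = 907/1000 ≈ 0.907000
step 4 [2y] swap r/2=1079/37035: DF=(1 − 1079/37035·(0.963000+0.941400+0.907000))/(1+1079/37035) = 8921/10000 ≈ 0.892100
step 5 [2.5y] swap r/2=1222/45813: DF=(1 − 1222/45813·(0.963000+0.941400+0.907000+0.892100))/(1+1222/45813) = 4389/5000 ≈ 0.877800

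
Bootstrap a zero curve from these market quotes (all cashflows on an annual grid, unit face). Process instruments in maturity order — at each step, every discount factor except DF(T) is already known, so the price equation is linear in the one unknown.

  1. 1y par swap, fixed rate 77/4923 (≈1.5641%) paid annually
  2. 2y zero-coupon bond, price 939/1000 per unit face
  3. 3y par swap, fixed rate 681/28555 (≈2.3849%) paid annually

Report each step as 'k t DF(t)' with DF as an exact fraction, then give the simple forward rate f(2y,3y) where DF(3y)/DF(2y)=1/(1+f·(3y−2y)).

1 1 4923/5000
2 2 939/1000
3 3 9319/10000
f(2y,3y) = ((939/1000)/(9319/10000) − 1)/(1) = 71/9319 ≈ 0.7619%

step 1 [1y] swap r/1=77/4923: DF=(1 − 77/4923·(0))/(1+77/4923) = 4923/5000 ≈ 0.984600
step 2 [2y] zero: DF = P = 939/1000 ≈ 0.939000
step 3 [3y] swap r/1=681/28555: DF=(1 − 681/28555·(0.984600+0.939000))/(1+681/28555) = 9319/10000 ≈ 0.931900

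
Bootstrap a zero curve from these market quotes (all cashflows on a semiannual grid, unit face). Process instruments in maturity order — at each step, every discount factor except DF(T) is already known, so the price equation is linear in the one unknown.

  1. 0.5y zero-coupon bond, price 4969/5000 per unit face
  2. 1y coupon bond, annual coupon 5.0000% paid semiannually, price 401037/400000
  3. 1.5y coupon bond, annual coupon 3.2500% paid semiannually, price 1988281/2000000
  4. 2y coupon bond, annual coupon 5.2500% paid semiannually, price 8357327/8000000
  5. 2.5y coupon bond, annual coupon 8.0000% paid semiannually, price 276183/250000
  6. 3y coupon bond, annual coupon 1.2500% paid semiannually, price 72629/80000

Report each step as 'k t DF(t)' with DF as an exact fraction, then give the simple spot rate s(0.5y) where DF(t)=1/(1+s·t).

1 1/2 4969/5000
2 1 9539/10000
3 3/2 9471/10000
4 2 9439/10000
5 5/2 4573/5000
6 3 8727/10000
s(0.5y) = (1/(4969/5000) − 1)/(1/2) = 62/4969 ≈ 1.2477%

step 1 [0.5y] zero: DF = P = 4969/5000 ≈ 0.993800
step 2 [1y] bond c/2=1/40: DF=(401037/400000 − 1/40·(0.993800))/(1+1/40) = 9539/10000 ≈ 0.953900
step 3 [1.5y] bond c/2=13/800: DF=(1988281/2000000 − 13/800·(0.993800+0.953900))/(1+13/800) = 9471/10000 ≈ 0.947100
step 4 [2y] bond c/2=21/800: DF=(8357327/8000000 − 21/800·(0.993800+0.953900+0.947100))/(1+21/800) = 9439/10000 ≈ 0.943900
step 5 [2.5y] bond c/2=1/25: DF=(276183/250000 − 1/25·(0.993800+0.953900+0.947100+0.943900))/(1+1/25) = 4573/5000 ≈ 0.914600
step 6 [3y] bond c/2=1/160: DF=(72629/80000 − 1/160·(0.993800+0.953900+0.947100+0.943900+0.914600))/(1+1/160) = 8727/10000 ≈ 0.872700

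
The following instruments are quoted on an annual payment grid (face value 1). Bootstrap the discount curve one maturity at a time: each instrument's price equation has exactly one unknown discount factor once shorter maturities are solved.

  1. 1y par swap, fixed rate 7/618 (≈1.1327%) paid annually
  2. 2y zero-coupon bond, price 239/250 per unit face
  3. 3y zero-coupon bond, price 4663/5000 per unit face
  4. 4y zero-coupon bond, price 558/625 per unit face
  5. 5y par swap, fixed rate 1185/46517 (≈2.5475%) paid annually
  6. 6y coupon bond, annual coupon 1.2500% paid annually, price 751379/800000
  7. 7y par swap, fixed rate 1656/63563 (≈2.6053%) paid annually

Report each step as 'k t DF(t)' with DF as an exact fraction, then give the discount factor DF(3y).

1 1 618/625
2 2 239/250
3 3 4663/5000
4 4 558/625
5 5 1763/2000
6 6 4351/5000
7 7 1043/1250
DF(3y) = 4663/5000 ≈ 0.932600

step 1 [1y] swap r/1=7/618: DF=(1 − 7/618·(0))/(1+7/618) = 618/625 ≈ 0.988800
step 2 [2y] zero: DF = P = 239/250 ≈ 0.956000
step 3 [3y] zero: DF = P = 4663/5000 ≈ 0.932600
step 4 [4y] zero: DF = P = 558/625 ≈ 0.892800
step 5 [5y] swap r/1=1185/46517: DF=(1 − 1185/46517·(0.988800+0.956000+0.932600+0.892800))/(1+1185/46517) = 1763/2000 ≈ 0.881500
step 6 [6y] bond c/1=1/80: DF=(751379/800000 − 1/80·(0.988800+0.956000+0.932600+0.892800+0.881500))/(1+1/80) = 4351/5000 ≈ 0.870200
step 7 [7y] swap r/1=1656/63563: DF=(1 − 1656/63563·(0.988800+0.956000+0.932600+0.892800+0.881500+0.870200))/(1+1656/63563) = 1043/1250 ≈ 0.834400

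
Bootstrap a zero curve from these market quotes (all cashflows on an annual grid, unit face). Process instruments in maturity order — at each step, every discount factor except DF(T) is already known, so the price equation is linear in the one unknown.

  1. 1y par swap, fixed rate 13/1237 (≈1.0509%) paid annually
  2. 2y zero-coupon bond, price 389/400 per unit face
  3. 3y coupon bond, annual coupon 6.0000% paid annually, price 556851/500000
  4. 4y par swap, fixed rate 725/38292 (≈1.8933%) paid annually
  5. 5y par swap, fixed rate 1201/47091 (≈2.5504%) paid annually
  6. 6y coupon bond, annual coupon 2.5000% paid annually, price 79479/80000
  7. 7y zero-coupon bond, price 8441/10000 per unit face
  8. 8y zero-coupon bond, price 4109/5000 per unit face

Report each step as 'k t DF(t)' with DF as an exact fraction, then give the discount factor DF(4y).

step 1 [1y] swap r/1=13/1237: DF=(1 − 13/1237·(0))/(1+13/1237) = 1237/1250 ≈ 0.989600
step 2 [2y] zero: DF = P = 389/400 ≈ 0.972500
step 3 [3y] bond c/1=3/50: DF=(556851/500000 − 3/50·(0.989600+0.972500))/(1+3/50) = 2349/2500 ≈ 0.939600
step 4 [4y] swap r/1=725/38292: DF=(1 − 725/38292·(0.989600+0.972500+0.939600))/(1+725/38292) = 371/400 ≈ 0.927500
step 5 [5y] swap r/1=1201/47091: DF=(1 − 1201/47091·(0.989600+0.972500+0.939600+0.927500))/(1+1201/47091) = 8799/10000 ≈ 0.879900
step 6 [6y] bond c/1=1/40: DF=(79479/80000 − 1/40·(0.989600+0.972500+0.939600+0.927500+0.879900))/(1+1/40) = 534/625 ≈ 0.854400
step 7 [7y] zero: DF = P = 8441/10000 ≈ 0.844100
step 8 [8y] zero: DF = P = 4109/5000 ≈ 0.821800

1 1 1237/1250
2 2 389/400
3 3 2349/2500
4 4 371/400
5 5 8799/10000
6 6 534/625
7 7 8441/10000
8 8 4109/5000
DF(4y) = 371/400 ≈ 0.927500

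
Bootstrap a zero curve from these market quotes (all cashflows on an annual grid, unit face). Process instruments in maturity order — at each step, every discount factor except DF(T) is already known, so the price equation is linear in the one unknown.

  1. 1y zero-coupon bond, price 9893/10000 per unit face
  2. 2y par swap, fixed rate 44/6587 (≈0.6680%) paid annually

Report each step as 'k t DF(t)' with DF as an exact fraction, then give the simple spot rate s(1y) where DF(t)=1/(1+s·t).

1 1 9893/10000
2 2 2467/2500
s(1y) = (1/(9893/10000) − 1)/(1) = 107/9893 ≈ 1.0816%

step 1 [1y] zero: DF = P = 9893/10000 ≈ 0.989300
step 2 [2y] swap r/1=44/6587: DF=(1 − 44/6587·(0.989300))/(1+44/6587) = 2467/2500 ≈ 0.986800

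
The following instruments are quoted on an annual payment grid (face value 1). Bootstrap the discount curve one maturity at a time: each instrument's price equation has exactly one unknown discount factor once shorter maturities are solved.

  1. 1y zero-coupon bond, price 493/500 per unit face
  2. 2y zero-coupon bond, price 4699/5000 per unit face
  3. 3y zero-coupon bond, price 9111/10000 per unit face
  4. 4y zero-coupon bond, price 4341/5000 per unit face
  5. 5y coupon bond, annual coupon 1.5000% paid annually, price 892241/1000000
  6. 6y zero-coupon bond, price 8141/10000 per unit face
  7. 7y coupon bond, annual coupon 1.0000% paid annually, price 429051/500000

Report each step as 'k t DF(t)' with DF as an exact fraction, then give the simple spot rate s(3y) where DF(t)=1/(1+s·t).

1 1 493/500
2 2 4699/5000
3 3 9111/10000
4 4 4341/5000
5 5 8243/10000
6 6 8141/10000
7 7 7967/10000
s(3y) = (1/(9111/10000) − 1)/(3) = 889/27333 ≈ 3.2525%

step 1 [1y] zero: DF = P = 493/500 ≈ 0.986000
step 2 [2y] zero: DF = P = 4699/5000 ≈ 0.939800
step 3 [3y] zero: DF = P = 9111/10000 ≈ 0.911100
step 4 [4y] zero: DF = P = 4341/5000 ≈ 0.868200
step 5 [5y] bond c/1=3/200: DF=(892241/1000000 − 3/200·(0.986000+0.939800+0.911100+0.868200))/(1+3/200) = 8243/10000 ≈ 0.824300
step 6 [6y] zero: DF = P = 8141/10000 ≈ 0.814100
step 7 [7y] bond c/1=1/100: DF=(429051/500000 − 1/100·(0.986000+0.939800+0.911100+0.868200+0.824300+0.814100))/(1+1/100) = 7967/10000 ≈ 0.796700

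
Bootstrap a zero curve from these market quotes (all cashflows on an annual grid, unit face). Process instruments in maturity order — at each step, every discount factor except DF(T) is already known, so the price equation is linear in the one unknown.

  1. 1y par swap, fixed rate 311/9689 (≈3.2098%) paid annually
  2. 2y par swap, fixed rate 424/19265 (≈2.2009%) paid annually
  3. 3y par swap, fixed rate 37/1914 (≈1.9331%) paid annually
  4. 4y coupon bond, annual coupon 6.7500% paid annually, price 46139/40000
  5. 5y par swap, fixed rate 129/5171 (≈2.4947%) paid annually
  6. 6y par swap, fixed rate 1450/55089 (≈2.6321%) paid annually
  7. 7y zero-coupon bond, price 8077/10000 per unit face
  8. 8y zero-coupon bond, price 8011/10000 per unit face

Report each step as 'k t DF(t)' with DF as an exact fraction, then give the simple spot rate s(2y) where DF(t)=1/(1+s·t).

step 1 [1y] swap r/1=311/9689: DF=(1 − 311/9689·(0))/(1+311/9689) = 9689/10000 ≈ 0.968900
step 2 [2y] swap r/1=424/19265: DF=(1 − 424/19265·(0.968900))/(1+424/19265) = 1197/1250 ≈ 0.957600
step 3 [3y] swap r/1=37/1914: DF=(1 − 37/1914·(0.968900+0.957600))/(1+37/1914) = 1889/2000 ≈ 0.944500
step 4 [4y] bond c/1=27/400: DF=(46139/40000 − 27/400·(0.968900+0.957600+0.944500))/(1+27/400) = 899/1000 ≈ 0.899000
step 5 [5y] swap r/1=129/5171: DF=(1 − 129/5171·(0.968900+0.957600+0.944500+0.899000))/(1+129/5171) = 8839/10000 ≈ 0.883900
step 6 [6y] swap r/1=1450/55089: DF=(1 − 1450/55089·(0.968900+0.957600+0.944500+0.899000+0.883900))/(1+1450/55089) = 171/200 ≈ 0.855000
step 7 [7y] zero: DF = P = 8077/10000 ≈ 0.807700
step 8 [8y] zero: DF = P = 8011/10000 ≈ 0.801100

1 1 9689/10000
2 2 1197/1250
3 3 1889/2000
4 4 899/1000
5 5 8839/10000
6 6 171/200
7 7 8077/10000
8 8 8011/10000
s(2y) = (1/(1197/1250) − 1)/(2) = 53/2394 ≈ 2.2139%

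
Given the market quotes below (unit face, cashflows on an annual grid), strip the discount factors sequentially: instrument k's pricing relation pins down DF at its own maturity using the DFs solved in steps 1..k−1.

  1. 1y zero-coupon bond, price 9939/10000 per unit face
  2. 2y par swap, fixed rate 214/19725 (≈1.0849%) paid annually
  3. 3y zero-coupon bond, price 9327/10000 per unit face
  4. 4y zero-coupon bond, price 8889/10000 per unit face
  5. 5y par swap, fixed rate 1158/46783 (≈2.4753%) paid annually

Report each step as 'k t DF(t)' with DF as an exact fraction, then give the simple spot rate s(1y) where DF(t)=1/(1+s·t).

step 1 [1y] zero: DF = P = 9939/10000 ≈ 0.993900
step 2 [2y] swap r/1=214/19725: DF=(1 − 214/19725·(0.993900))/(1+214/19725) = 4893/5000 ≈ 0.978600
step 3 [3y] zero: DF = P = 9327/10000 ≈ 0.932700
step 4 [4y] zero: DF = P = 8889/10000 ≈ 0.888900
step 5 [5y] swap r/1=1158/46783: DF=(1 − 1158/46783·(0.993900+0.978600+0.932700+0.888900))/(1+1158/46783) = 4421/5000 ≈ 0.884200

1 1 9939/10000
2 2 4893/5000
3 3 9327/10000
4 4 8889/10000
5 5 4421/5000
s(1y) = (1/(9939/10000) − 1)/(1) = 61/9939 ≈ 0.6137%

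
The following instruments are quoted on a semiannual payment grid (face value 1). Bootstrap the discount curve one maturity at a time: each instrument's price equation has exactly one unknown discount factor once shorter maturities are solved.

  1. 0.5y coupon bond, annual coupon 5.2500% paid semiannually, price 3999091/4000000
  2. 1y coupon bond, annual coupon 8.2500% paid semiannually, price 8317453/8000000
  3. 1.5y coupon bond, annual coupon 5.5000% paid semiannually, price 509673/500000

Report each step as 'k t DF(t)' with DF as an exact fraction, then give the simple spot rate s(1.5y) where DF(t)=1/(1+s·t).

1 1/2 4871/5000
2 1 9599/10000
3 3/2 9403/10000
s(1.5y) = (1/(9403/10000) − 1)/(3/2) = 398/9403 ≈ 4.2327%

step 1 [0.5y] bond c/2=21/800: DF=(3999091/4000000 − 21/800·(0))/(1+21/800) = 4871/5000 ≈ 0.974200
step 2 [1y] bond c/2=33/800: DF=(8317453/8000000 − 33/800·(0.974200))/(1+33/800) = 9599/10000 ≈ 0.959900
step 3 [1.5y] bond c/2=11/400: DF=(509673/500000 − 11/400·(0.974200+0.959900))/(1+11/400) = 9403/10000 ≈ 0.940300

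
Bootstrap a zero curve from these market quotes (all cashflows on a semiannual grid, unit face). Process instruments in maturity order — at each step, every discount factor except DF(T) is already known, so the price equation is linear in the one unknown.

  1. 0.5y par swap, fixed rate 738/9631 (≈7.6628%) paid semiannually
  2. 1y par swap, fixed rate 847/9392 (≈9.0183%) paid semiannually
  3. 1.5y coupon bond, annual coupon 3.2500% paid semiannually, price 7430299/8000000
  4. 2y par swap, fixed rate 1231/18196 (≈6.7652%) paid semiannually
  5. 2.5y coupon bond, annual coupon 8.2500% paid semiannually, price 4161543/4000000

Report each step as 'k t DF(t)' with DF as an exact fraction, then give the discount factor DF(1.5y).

step 1 [0.5y] swap r/2=369/9631: DF=(1 − 369/9631·(0))/(1+369/9631) = 9631/10000 ≈ 0.963100
step 2 [1y] swap r/2=847/18784: DF=(1 − 847/18784·(0.963100))/(1+847/18784) = 9153/10000 ≈ 0.915300
step 3 [1.5y] bond c/2=13/800: DF=(7430299/8000000 − 13/800·(0.963100+0.915300))/(1+13/800) = 8839/10000 ≈ 0.883900
step 4 [2y] swap r/2=1231/36392: DF=(1 − 1231/36392·(0.963100+0.915300+0.883900))/(1+1231/36392) = 8769/10000 ≈ 0.876900
step 5 [2.5y] bond c/2=33/800: DF=(4161543/4000000 − 33/800·(0.963100+0.915300+0.883900+0.876900))/(1+33/800) = 171/200 ≈ 0.855000

1 1/2 9631/10000
2 1 9153/10000
3 3/2 8839/10000
4 2 8769/10000
5 5/2 171/200
DF(1.5y) = 8839/10000 ≈ 0.883900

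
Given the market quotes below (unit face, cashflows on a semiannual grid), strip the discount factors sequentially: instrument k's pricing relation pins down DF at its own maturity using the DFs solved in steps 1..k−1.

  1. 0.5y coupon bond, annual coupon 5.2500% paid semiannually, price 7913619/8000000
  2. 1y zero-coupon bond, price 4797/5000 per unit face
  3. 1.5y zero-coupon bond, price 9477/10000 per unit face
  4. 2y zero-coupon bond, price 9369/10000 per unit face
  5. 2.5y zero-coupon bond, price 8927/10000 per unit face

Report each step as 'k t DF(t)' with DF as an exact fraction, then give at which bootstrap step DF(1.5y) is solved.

1 1/2 9639/10000
2 1 4797/5000
3 3/2 9477/10000
4 2 9369/10000
5 5/2 8927/10000
DF(1.5y) is solved at step 3

step 1 [0.5y] bond c/2=21/800: DF=(7913619/8000000 − 21/800·(0))/(1+21/800) = 9639/10000 ≈ 0.963900
step 2 [1y] zero: DF = P = 4797/5000 ≈ 0.959400
step 3 [1.5y] zero: DF = P = 9477/10000 ≈ 0.947700
step 4 [2y] zero: DF = P = 9369/10000 ≈ 0.936900
step 5 [2.5y] zero: DF = P = 8927/10000 ≈ 0.892700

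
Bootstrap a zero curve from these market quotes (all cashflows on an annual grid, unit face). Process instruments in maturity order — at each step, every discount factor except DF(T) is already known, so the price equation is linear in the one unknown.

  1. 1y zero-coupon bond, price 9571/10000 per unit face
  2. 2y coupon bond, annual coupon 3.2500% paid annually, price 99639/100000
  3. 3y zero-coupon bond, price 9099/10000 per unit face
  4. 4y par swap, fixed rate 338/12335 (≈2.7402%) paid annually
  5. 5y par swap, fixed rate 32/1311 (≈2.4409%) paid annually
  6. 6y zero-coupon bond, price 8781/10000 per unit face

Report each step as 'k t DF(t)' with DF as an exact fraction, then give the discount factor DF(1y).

1 1 9571/10000
2 2 9349/10000
3 3 9099/10000
4 4 4493/5000
5 5 111/125
6 6 8781/10000
DF(1y) = 9571/10000 ≈ 0.957100

step 1 [1y] zero: DF = P = 9571/10000 ≈ 0.957100
step 2 [2y] bond c/1=13/400: DF=(99639/100000 − 13/400·(0.957100))/(1+13/400) = 9349/10000 ≈ 0.934900
step 3 [3y] zero: DF = P = 9099/10000 ≈ 0.909900
step 4 [4y] swap r/1=338/12335: DF=(1 − 338/12335·(0.957100+0.934900+0.909900))/(1+338/12335) = 4493/5000 ≈ 0.898600
step 5 [5y] swap r/1=32/1311: DF=(1 − 32/1311·(0.957100+0.934900+0.909900+0.898600))/(1+32/1311) = 111/125 ≈ 0.888000
step 6 [6y] zero: DF = P = 8781/10000 ≈ 0.878100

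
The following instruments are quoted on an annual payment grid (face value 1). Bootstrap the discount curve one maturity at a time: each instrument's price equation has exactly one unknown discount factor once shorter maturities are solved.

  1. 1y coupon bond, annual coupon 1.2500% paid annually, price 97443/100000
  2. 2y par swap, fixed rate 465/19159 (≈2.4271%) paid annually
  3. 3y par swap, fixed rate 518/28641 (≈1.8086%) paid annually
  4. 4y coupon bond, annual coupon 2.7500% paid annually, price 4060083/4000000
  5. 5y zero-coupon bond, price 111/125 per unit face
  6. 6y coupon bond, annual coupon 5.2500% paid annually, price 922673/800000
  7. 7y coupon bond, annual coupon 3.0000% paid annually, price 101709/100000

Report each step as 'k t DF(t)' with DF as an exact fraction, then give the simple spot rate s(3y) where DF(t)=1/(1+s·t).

1 1 1203/1250
2 2 1907/2000
3 3 4741/5000
4 4 1139/1250
5 5 111/125
6 6 1079/1250
7 7 1653/2000
s(3y) = (1/(4741/5000) − 1)/(3) = 259/14223 ≈ 1.8210%

step 1 [1y] bond c/1=1/80: DF=(97443/100000 − 1/80·(0))/(1+1/80) = 1203/1250 ≈ 0.962400
step 2 [2y] swap r/1=465/19159: DF=(1 − 465/19159·(0.962400))/(1+465/19159) = 1907/2000 ≈ 0.953500
step 3 [3y] swap r/1=518/28641: DF=(1 − 518/28641·(0.962400+0.953500))/(1+518/28641) = 4741/5000 ≈ 0.948200
step 4 [4y] bond c/1=11/400: DF=(4060083/4000000 − 11/400·(0.962400+0.953500+0.948200))/(1+11/400) = 1139/1250 ≈ 0.911200
step 5 [5y] zero: DF = P = 111/125 ≈ 0.888000
step 6 [6y] bond c/1=21/400: DF=(922673/800000 − 21/400·(0.962400+0.953500+0.948200+0.911200+0.888000))/(1+21/400) = 1079/1250 ≈ 0.863200
step 7 [7y] bond c/1=3/100: DF=(101709/100000 − 3/100·(0.962400+0.953500+0.948200+0.911200+0.888000+0.863200))/(1+3/100) = 1653/2000 ≈ 0.826500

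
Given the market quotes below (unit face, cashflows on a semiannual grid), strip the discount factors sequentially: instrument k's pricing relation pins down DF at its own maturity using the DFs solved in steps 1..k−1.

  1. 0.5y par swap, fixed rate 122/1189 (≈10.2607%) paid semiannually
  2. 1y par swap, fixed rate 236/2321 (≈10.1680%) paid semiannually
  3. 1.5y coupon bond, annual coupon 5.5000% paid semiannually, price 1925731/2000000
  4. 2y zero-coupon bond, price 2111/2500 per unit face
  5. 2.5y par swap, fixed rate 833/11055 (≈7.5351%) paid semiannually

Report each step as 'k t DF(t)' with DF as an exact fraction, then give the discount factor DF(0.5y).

1 1/2 1189/1250
2 1 566/625
3 3/2 4437/5000
4 2 2111/2500
5 5/2 4167/5000
DF(0.5y) = 1189/1250 ≈ 0.951200

step 1 [0.5y] swap r/2=61/1189: DF=(1 − 61/1189·(0))/(1+61/1189) = 1189/1250 ≈ 0.951200
step 2 [1y] swap r/2=118/2321: DF=(1 − 118/2321·(0.951200))/(1+118/2321) = 566/625 ≈ 0.905600
step 3 [1.5y] bond c/2=11/400: DF=(1925731/2000000 − 11/400·(0.951200+0.905600))/(1+11/400) = 4437/5000 ≈ 0.887400
step 4 [2y] zero: DF = P = 2111/2500 ≈ 0.844400
step 5 [2.5y] swap r/2=833/22110: DF=(1 − 833/22110·(0.951200+0.905600+0.887400+0.844400))/(1+833/22110) = 4167/5000 ≈ 0.833400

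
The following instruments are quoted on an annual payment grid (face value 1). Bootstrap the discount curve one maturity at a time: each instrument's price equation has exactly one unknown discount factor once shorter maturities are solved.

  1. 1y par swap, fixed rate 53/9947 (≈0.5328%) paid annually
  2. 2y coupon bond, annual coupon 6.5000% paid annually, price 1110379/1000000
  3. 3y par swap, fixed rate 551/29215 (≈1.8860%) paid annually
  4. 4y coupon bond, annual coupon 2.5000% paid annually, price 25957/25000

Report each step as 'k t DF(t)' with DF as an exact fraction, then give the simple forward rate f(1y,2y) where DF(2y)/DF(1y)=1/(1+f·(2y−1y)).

1 1 9947/10000
2 2 9819/10000
3 3 9449/10000
4 4 9417/10000
f(1y,2y) = ((9947/10000)/(9819/10000) − 1)/(1) = 128/9819 ≈ 1.3036%

step 1 [1y] swap r/1=53/9947: DF=(1 − 53/9947·(0))/(1+53/9947) = 9947/10000 ≈ 0.994700
step 2 [2y] bond c/1=13/200: DF=(1110379/1000000 − 13/200·(0.994700))/(1+13/200) = 9819/10000 ≈ 0.981900
step 3 [3y] swap r/1=551/29215: DF=(1 − 551/29215·(0.994700+0.981900))/(1+551/29215) = 9449/10000 ≈ 0.944900
step 4 [4y] bond c/1=1/40: DF=(25957/25000 − 1/40·(0.994700+0.981900+0.944900))/(1+1/40) = 9417/10000 ≈ 0.941700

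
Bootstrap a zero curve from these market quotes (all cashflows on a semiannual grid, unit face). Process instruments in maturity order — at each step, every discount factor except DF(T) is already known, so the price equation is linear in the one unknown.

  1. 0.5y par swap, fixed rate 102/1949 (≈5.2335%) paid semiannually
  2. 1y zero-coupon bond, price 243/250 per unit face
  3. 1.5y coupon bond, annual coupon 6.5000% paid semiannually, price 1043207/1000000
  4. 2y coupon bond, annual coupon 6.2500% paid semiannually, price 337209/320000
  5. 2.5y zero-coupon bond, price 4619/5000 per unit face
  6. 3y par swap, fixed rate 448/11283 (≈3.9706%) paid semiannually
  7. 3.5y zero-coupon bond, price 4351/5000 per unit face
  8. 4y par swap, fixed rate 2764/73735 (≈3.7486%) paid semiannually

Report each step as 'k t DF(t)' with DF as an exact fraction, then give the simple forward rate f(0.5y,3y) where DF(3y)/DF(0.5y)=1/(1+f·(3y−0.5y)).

step 1 [0.5y] swap r/2=51/1949: DF=(1 − 51/1949·(0))/(1+51/1949) = 1949/2000 ≈ 0.974500
step 2 [1y] zero: DF = P = 243/250 ≈ 0.972000
step 3 [1.5y] bond c/2=13/400: DF=(1043207/1000000 − 13/400·(0.974500+0.972000))/(1+13/400) = 9491/10000 ≈ 0.949100
step 4 [2y] bond c/2=1/32: DF=(337209/320000 − 1/32·(0.974500+0.972000+0.949100))/(1+1/32) = 9341/10000 ≈ 0.934100
step 5 [2.5y] zero: DF = P = 4619/5000 ≈ 0.923800
step 6 [3y] swap r/2=224/11283: DF=(1 − 224/11283·(0.974500+0.972000+0.949100+0.934100+0.923800))/(1+224/11283) = 111/125 ≈ 0.888000
step 7 [3.5y] zero: DF = P = 4351/5000 ≈ 0.870200
step 8 [4y] swap r/2=1382/73735: DF=(1 − 1382/73735·(0.974500+0.972000+0.949100+0.934100+0.923800+0.888000+0.870200))/(1+1382/73735) = 4309/5000 ≈ 0.861800

1 1/2 1949/2000
2 1 243/250
3 3/2 9491/10000
4 2 9341/10000
5 5/2 4619/5000
6 3 111/125
7 7/2 4351/5000
8 4 4309/5000
f(0.5y,3y) = ((1949/2000)/(111/125) − 1)/(5/2) = 173/4440 ≈ 3.8964%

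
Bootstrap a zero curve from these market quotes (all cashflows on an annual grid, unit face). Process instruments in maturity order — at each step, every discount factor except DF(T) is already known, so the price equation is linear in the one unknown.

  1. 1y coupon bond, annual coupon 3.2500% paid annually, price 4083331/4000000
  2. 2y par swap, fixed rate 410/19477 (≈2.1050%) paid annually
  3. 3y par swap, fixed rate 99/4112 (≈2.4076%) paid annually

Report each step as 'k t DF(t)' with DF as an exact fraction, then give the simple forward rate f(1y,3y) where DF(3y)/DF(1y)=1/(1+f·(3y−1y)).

1 1 9887/10000
2 2 959/1000
3 3 9307/10000
f(1y,3y) = ((9887/10000)/(9307/10000) − 1)/(2) = 290/9307 ≈ 3.1159%

step 1 [1y] bond c/1=13/400: DF=(4083331/4000000 − 13/400·(0))/(1+13/400) = 9887/10000 ≈ 0.988700
step 2 [2y] swap r/1=410/19477: DF=(1 − 410/19477·(0.988700))/(1+410/19477) = 959/1000 ≈ 0.959000
step 3 [3y] swap r/1=99/4112: DF=(1 − 99/4112·(0.988700+0.959000))/(1+99/4112) = 9307/10000 ≈ 0.930700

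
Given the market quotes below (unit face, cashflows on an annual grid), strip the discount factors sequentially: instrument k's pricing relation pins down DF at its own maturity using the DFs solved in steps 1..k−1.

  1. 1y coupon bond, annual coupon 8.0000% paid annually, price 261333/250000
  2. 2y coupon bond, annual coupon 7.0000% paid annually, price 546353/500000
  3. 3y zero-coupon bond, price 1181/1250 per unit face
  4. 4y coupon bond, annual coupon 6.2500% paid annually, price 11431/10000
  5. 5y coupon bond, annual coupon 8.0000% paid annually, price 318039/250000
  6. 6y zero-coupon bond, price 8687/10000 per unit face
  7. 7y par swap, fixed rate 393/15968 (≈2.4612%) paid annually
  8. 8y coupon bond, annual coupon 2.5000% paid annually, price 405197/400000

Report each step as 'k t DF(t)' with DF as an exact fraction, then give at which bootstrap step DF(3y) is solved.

1 1 9679/10000
2 2 9579/10000
3 3 1181/1250
4 4 907/1000
5 5 8981/10000
6 6 8687/10000
7 7 2107/2500
8 8 333/400
DF(3y) is solved at step 3

step 1 [1y] bond c/1=2/25: DF=(261333/250000 − 2/25·(0))/(1+2/25) = 9679/10000 ≈ 0.967900
step 2 [2y] bond c/1=7/100: DF=(546353/500000 − 7/100·(0.967900))/(1+7/100) = 9579/10000 ≈ 0.957900
step 3 [3y] zero: DF = P = 1181/1250 ≈ 0.944800
step 4 [4y] bond c/1=1/16: DF=(11431/10000 − 1/16·(0.967900+0.957900+0.944800))/(1+1/16) = 907/1000 ≈ 0.907000
step 5 [5y] bond c/1=2/25: DF=(318039/250000 − 2/25·(0.967900+0.957900+0.944800+0.907000))/(1+2/25) = 8981/10000 ≈ 0.898100
step 6 [6y] zero: DF = P = 8687/10000 ≈ 0.868700
step 7 [7y] swap r/1=393/15968: DF=(1 − 393/15968·(0.967900+0.957900+0.944800+0.907000+0.898100+0.868700))/(1+393/15968) = 2107/2500 ≈ 0.842800
step 8 [8y] bond c/1=1/40: DF=(405197/400000 − 1/40·(0.967900+0.957900+0.944800+0.907000+0.898100+0.868700+0.842800))/(1+1/40) = 333/400 ≈ 0.832500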